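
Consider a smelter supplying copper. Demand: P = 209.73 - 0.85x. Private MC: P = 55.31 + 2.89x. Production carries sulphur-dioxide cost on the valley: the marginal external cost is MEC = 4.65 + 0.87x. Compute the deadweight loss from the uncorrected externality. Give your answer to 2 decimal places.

DWL = 178.53

Market equilibrium (private): 55.31 + 2.89x = 209.73 - 0.85x → x_m = 41.2888.
Social marginal cost = private MC + MEC = 59.96 + 3.76x.
Set SMC = demand: 59.96 + 3.76x = 209.73 - 0.85x → x* = 32.4881.
The loss is the area between SMC and demand from x* to x_m; with linear curves that's a triangle of height MEC(x_m).
DWL = ½ × 8.8007 × 40.5712 = 178.5275.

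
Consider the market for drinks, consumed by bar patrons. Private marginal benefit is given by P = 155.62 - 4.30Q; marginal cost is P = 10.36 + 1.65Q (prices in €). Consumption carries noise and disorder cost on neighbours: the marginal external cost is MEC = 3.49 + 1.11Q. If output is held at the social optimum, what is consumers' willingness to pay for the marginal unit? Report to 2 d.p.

P = €69.27

Social marginal benefit = demand − MEC = 152.13 - 5.41Q.
Set SMB = MC: 152.13 - 5.41Q = 10.36 + 1.65Q → Q* = 20.0807.
Consumer price on the demand curve at Q*: 155.62 − 4.30×20.0807 = 69.2730.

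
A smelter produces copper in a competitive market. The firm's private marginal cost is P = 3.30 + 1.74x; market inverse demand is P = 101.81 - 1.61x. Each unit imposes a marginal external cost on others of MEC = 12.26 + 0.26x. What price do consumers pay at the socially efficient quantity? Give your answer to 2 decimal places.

P = 63.34

Social marginal cost = private MC + MEC = 15.56 + 2.00x.
Set SMC = demand: 15.56 + 2.00x = 101.81 - 1.61x → x* = 23.8920.
Consumer price on the demand curve at x*: 101.81 − 1.61×23.8920 = 63.3439.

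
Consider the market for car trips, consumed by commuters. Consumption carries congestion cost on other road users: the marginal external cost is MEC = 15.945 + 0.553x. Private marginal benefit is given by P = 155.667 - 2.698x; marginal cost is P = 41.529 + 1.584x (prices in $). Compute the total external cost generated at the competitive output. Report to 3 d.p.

Market equilibrium (private): 41.529 + 1.584x = 155.667 - 2.698x → x_m = 26.6553.
Total external cost = ∫₀^{x_m} (15.945 + 0.553x) dx = 15.945×26.6553 + ½×0.553×26.6553² = 621.4734.

$621.473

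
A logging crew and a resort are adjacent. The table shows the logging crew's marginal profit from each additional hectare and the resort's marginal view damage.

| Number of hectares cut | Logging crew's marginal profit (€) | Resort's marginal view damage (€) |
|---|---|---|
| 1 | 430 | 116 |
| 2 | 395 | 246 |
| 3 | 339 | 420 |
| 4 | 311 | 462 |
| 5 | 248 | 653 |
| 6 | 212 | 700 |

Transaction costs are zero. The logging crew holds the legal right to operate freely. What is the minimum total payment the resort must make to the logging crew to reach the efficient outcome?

Left alone the logging crew would choose level 6 (marginal profit stays positive).
Efficient level: k* = 2 (marginal profit ≥ marginal view damage through 2).
The resort must at least cover the logging crew's forgone profit from cutting 6→2: 339 + 311 + 248 + 212 = 1110.

€1110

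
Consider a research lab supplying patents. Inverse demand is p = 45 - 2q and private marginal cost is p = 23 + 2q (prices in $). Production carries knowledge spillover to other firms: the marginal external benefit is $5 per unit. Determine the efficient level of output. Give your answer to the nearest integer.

q* = 7

Social marginal cost = private MC − MEB = 18 + 2q.
Set SMC = demand: 18 + 2q = 45 - 2q → q* = 6.7500.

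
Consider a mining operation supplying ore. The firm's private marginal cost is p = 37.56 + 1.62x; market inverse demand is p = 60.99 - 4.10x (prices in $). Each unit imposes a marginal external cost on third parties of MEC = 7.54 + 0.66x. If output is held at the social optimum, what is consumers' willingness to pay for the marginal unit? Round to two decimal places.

P = $50.78

Social marginal cost = private MC + MEC = 45.10 + 2.28x.
Set SMC = demand: 45.10 + 2.28x = 60.99 - 4.10x → x* = 2.4906.
Consumer price on the demand curve at x*: 60.99 − 4.10×2.4906 = 50.7785.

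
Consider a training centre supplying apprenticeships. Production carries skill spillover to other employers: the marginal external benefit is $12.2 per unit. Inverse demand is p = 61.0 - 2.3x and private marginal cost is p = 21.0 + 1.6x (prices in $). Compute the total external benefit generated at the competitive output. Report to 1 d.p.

Market equilibrium (private): 21.0 + 1.6x = 61.0 - 2.3x → x_m = 10.2564.
Total external benefit = MEB × x_m = 12.2 × 10.2564 = 125.1281.

$125.1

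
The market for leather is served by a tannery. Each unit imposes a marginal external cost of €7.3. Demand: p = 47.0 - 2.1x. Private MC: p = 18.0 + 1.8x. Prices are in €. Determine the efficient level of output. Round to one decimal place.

x* = 5.6

Social marginal cost = private MC + MEC = 25.3 + 1.8x.
Set SMC = demand: 25.3 + 1.8x = 47.0 - 2.1x → x* = 5.5641.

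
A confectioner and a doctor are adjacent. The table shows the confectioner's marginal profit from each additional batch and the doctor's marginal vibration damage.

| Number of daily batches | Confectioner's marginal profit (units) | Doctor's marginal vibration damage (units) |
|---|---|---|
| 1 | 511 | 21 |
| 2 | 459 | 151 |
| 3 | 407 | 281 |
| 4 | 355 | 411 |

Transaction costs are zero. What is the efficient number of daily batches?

Bargaining reaches the level where marginal profit last exceeds marginal vibration damage.
That holds through level 3 (407 ≥ 281) but not at 4 (355 < 411).

3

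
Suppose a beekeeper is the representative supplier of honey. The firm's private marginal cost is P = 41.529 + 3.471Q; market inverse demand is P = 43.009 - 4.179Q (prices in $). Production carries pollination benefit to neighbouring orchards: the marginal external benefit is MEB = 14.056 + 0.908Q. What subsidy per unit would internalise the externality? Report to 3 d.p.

subsidy = $16.148 per unit

Social marginal cost = private MC − MEB = 27.473 + 2.563Q.
Set SMC = demand: 27.473 + 2.563Q = 43.009 - 4.179Q → Q* = 2.3044.
The Pigouvian subsidy equals MEB at Q*: 14.056 + 0.908×2.3044 = 16.1484.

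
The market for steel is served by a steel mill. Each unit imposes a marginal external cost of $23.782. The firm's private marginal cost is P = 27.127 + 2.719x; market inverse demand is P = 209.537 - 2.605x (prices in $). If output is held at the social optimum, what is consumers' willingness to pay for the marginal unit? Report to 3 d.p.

Social marginal cost = private MC + MEC = 50.909 + 2.719x.
Set SMC = demand: 50.909 + 2.719x = 209.537 - 2.605x → x* = 29.7949.
Consumer price on the demand curve at x*: 209.537 − 2.605×29.7949 = 131.9213.

P = $131.921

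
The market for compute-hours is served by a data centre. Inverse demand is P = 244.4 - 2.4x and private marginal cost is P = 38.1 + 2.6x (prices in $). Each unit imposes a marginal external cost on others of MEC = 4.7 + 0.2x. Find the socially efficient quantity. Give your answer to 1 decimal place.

Social marginal cost = private MC + MEC = 42.8 + 2.8x.
Set SMC = demand: 42.8 + 2.8x = 244.4 - 2.4x → x* = 38.7692.

x* = 38.8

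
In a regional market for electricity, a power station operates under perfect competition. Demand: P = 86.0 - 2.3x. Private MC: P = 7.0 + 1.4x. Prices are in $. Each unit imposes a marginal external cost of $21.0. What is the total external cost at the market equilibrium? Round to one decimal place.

Market equilibrium (private): 7.0 + 1.4x = 86.0 - 2.3x → x_m = 21.3514.
Total external cost = MEC × x_m = 21.0 × 21.3514 = 448.3794.

$448.4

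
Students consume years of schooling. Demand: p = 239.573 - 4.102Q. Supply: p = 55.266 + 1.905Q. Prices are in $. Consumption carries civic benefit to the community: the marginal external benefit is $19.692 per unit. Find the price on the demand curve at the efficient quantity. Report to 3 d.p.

P = $100.268

Social marginal benefit = demand + MEB = 259.265 - 4.102Q.
Set SMB = MC: 259.265 - 4.102Q = 55.266 + 1.905Q → Q* = 33.9602.
Consumer price on the demand curve at Q*: 239.573 − 4.102×33.9602 = 100.2683.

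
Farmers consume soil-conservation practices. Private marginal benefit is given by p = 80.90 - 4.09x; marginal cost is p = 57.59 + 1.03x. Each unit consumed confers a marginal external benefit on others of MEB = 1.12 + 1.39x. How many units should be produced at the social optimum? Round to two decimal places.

Social marginal benefit = demand + MEB = 82.02 - 2.70x.
Set SMB = MC: 82.02 - 2.70x = 57.59 + 1.03x → x* = 6.5496.

x* = 6.55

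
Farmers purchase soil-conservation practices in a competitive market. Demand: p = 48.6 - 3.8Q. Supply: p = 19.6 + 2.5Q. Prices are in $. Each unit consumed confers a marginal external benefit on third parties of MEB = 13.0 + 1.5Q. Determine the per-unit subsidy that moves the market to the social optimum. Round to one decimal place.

Social marginal benefit = demand + MEB = 61.6 - 2.3Q.
Set SMB = MC: 61.6 - 2.3Q = 19.6 + 2.5Q → Q* = 8.7500.
The Pigouvian subsidy equals MEB at Q*: 13.0 + 1.5×8.7500 = 26.1250.

subsidy = $26.1 per unit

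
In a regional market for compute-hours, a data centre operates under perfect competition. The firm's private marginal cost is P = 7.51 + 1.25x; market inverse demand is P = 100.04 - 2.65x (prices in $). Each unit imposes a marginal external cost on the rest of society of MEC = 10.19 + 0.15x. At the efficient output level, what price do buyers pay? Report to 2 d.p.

Social marginal cost = private MC + MEC = 17.70 + 1.40x.
Set SMC = demand: 17.70 + 1.40x = 100.04 - 2.65x → x* = 20.3309.
Consumer price on the demand curve at x*: 100.04 − 2.65×20.3309 = 46.1631.

P = $46.16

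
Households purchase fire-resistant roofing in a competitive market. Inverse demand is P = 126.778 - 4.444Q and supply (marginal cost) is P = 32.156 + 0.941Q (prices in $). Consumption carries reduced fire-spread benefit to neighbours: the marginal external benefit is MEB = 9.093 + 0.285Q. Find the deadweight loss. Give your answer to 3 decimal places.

Market equilibrium (private): 32.156 + 0.941Q = 126.778 - 4.444Q → Q_m = 17.5714.
Social marginal benefit = demand + MEB = 135.871 - 4.159Q.
Set SMB = MC: 135.871 - 4.159Q = 32.156 + 0.941Q → Q* = 20.3363.
The loss is the area between SMB and MC from Q* to Q_m; with linear curves that's a triangle of height MEB(Q_m).
DWL = ½ × 2.7649 × 14.1008 = 19.4937.

DWL = $19.494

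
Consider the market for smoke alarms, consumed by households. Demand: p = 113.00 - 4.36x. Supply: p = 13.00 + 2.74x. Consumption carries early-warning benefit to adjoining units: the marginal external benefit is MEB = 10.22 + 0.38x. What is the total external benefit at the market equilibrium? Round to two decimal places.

181.63

Market equilibrium (private): 13.00 + 2.74x = 113.00 - 4.36x → x_m = 14.0845.
Total external benefit = ∫₀^{x_m} (10.22 + 0.38x) dx = 10.22×14.0845 + ½×0.38×14.0845² = 181.6345.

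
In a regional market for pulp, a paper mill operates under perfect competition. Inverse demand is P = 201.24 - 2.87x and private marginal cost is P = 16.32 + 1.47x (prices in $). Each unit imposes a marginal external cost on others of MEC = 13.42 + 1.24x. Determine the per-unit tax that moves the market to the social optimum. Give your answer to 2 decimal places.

tax = $51.53 per unit

Social marginal cost = private MC + MEC = 29.74 + 2.71x.
Set SMC = demand: 29.74 + 2.71x = 201.24 - 2.87x → x* = 30.7348.
The Pigouvian tax equals MEC at x*: 13.42 + 1.24×30.7348 = 51.5312.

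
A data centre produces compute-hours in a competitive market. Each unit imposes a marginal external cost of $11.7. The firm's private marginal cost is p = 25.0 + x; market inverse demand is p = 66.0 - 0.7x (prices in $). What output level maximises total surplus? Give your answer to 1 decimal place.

x* = 17.2

Social marginal cost = private MC + MEC = 36.7 + x.
Set SMC = demand: 36.7 + x = 66.0 - 0.7x → x* = 17.2353.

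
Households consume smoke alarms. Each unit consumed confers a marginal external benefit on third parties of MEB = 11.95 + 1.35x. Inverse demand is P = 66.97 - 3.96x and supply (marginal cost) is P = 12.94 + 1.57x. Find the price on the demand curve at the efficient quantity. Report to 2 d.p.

Social marginal benefit = demand + MEB = 78.92 - 2.61x.
Set SMB = MC: 78.92 - 2.61x = 12.94 + 1.57x → x* = 15.7847.
Consumer price on the demand curve at x*: 66.97 − 3.96×15.7847 = 4.4626.

P = 4.46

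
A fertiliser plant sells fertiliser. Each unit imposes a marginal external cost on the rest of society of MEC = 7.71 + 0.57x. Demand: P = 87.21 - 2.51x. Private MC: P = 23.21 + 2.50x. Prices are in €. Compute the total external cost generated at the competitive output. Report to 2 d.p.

Market equilibrium (private): 23.21 + 2.50x = 87.21 - 2.51x → x_m = 12.7745.
Total external cost = ∫₀^{x_m} (7.71 + 0.57x) dx = 7.71×12.7745 + ½×0.57×12.7745² = 144.9999.

€145.00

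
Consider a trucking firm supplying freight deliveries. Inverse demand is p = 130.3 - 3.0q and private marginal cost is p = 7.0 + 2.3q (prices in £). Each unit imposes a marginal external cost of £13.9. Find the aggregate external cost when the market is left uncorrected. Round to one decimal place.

Market equilibrium (private): 7.0 + 2.3q = 130.3 - 3.0q → q_m = 23.2642.
Total external cost = MEC × q_m = 13.9 × 23.2642 = 323.3724.

£323.4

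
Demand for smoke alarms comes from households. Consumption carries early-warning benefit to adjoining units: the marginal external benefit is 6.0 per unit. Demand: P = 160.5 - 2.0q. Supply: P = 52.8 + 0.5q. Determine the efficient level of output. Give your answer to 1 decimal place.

Social marginal benefit = demand + MEB = 166.5 - 2.0q.
Set SMB = MC: 166.5 - 2.0q = 52.8 + 0.5q → q* = 45.4800.

q* = 45.5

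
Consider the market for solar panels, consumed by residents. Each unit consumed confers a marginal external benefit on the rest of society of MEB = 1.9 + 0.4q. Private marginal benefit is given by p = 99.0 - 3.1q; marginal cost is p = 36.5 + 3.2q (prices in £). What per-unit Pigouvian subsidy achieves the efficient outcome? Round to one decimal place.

subsidy = £6.3 per unit

Social marginal benefit = demand + MEB = 100.9 - 2.7q.
Set SMB = MC: 100.9 - 2.7q = 36.5 + 3.2q → q* = 10.9153.
The Pigouvian subsidy equals MEB at q*: 1.9 + 0.4×10.9153 = 6.2661.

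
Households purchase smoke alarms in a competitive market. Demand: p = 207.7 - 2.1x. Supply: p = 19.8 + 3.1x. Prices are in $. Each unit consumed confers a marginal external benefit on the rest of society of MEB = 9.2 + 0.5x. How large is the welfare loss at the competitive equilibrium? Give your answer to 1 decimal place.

DWL = $79.1

Market equilibrium (private): 19.8 + 3.1x = 207.7 - 2.1x → x_m = 36.1346.
Social marginal benefit = demand + MEB = 216.9 - 1.6x.
Set SMB = MC: 216.9 - 1.6x = 19.8 + 3.1x → x* = 41.9362.
The welfare-loss triangle has base |x_m − x*| and height MEB(x_m) (the vertical gap between SMB and MC is zero at x* and MEB at x_m).
DWL = ½ × 5.8016 × 27.2673 = 79.0970.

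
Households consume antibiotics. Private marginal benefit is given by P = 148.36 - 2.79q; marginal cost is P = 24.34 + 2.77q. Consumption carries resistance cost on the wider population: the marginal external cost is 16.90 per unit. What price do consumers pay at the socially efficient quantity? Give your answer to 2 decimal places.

P = 94.61

Social marginal benefit = demand − MEC = 131.46 - 2.79q.
Set SMB = MC: 131.46 - 2.79q = 24.34 + 2.77q → q* = 19.2662.
Consumer price on the demand curve at q*: 148.36 − 2.79×19.2662 = 94.6073.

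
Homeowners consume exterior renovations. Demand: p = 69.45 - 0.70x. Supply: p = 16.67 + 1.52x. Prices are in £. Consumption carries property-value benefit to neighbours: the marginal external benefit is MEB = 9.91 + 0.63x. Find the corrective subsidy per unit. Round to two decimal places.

Social marginal benefit = demand + MEB = 79.36 - 0.07x.
Set SMB = MC: 79.36 - 0.07x = 16.67 + 1.52x → x* = 39.4277.
The Pigouvian subsidy equals MEB at x*: 9.91 + 0.63×39.4277 = 34.7495.

subsidy = £34.75 per unit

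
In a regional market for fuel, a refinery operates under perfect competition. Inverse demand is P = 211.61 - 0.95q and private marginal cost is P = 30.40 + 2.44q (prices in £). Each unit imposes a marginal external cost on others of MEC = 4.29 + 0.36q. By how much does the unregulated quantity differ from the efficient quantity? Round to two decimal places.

6.28 units

Market equilibrium (private): 30.40 + 2.44q = 211.61 - 0.95q → q_m = 53.4543.
Social marginal cost = private MC + MEC = 34.69 + 2.80q.
Set SMC = demand: 34.69 + 2.80q = 211.61 - 0.95q → q* = 47.1787.
Gap = |53.4543 − 47.1787| = 6.2756.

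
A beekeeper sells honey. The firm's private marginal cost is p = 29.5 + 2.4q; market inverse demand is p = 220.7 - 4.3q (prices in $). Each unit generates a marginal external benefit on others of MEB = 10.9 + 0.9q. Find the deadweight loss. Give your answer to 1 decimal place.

DWL = $115.4

Market equilibrium (private): 29.5 + 2.4q = 220.7 - 4.3q → q_m = 28.5373.
Social marginal cost = private MC − MEB = 18.6 + 1.5q.
Set SMC = demand: 18.6 + 1.5q = 220.7 - 4.3q → q* = 34.8448.
The welfare-loss triangle has base |q_m − q*| and height MEB(q_m) (the vertical gap between SMC and demand is zero at q* and MEB at q_m).
DWL = ½ × 6.3075 × 36.5836 = 115.3755.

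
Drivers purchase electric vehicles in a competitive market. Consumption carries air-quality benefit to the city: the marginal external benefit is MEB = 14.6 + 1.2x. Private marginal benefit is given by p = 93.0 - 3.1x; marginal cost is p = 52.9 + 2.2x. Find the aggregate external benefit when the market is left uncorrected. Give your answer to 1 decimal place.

144.8

Market equilibrium (private): 52.9 + 2.2x = 93.0 - 3.1x → x_m = 7.5660.
Total external benefit = ∫₀^{x_m} (14.6 + 1.2x) dx = 14.6×7.5660 + ½×1.2×7.5660² = 144.8102.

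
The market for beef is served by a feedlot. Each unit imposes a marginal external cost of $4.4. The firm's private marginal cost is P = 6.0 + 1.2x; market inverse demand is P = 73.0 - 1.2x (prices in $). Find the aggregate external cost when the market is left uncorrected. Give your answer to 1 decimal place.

Market equilibrium (private): 6.0 + 1.2x = 73.0 - 1.2x → x_m = 27.9167.
Total external cost = MEC × x_m = 4.4 × 27.9167 = 122.8335.

$122.8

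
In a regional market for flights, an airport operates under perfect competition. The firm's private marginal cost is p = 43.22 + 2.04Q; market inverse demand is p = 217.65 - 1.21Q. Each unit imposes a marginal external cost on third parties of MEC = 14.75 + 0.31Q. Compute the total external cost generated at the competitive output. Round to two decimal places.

Market equilibrium (private): 43.22 + 2.04Q = 217.65 - 1.21Q → Q_m = 53.6708.
Total external cost = ∫₀^{Q_m} (14.75 + 0.31Q) dQ = 14.75×53.6708 + ½×0.31×53.6708² = 1238.1303.

1238.13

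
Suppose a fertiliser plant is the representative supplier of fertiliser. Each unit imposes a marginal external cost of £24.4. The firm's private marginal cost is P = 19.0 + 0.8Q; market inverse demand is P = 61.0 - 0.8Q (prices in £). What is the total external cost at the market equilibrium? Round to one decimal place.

£640.5

Market equilibrium (private): 19.0 + 0.8Q = 61.0 - 0.8Q → Q_m = 26.2500.
Total external cost = MEC × Q_m = 24.4 × 26.2500 = 640.5000.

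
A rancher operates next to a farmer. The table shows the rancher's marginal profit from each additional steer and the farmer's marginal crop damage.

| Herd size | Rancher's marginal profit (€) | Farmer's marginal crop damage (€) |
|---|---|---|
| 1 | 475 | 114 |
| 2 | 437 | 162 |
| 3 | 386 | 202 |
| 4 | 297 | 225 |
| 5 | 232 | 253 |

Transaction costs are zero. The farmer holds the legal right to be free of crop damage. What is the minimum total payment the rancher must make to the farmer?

Efficient level: marginal profit ≥ marginal crop damage through level 4, so k* = 4.
With the farmer holding the right, the rancher must at least compensate total damage at k*: 114 + 162 + 202 + 225 = 703.

€703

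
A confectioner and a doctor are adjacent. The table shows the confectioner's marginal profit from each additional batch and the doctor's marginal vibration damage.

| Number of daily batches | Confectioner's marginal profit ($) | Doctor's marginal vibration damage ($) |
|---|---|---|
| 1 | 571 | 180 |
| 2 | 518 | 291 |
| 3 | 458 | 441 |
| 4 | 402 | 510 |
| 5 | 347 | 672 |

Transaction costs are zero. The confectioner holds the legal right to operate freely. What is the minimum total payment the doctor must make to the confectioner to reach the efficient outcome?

$749

Left alone the confectioner would choose level 5 (marginal profit stays positive).
Efficient level: k* = 3 (marginal profit ≥ marginal vibration damage through 3).
The doctor must at least cover the confectioner's forgone profit from cutting 5→3: 402 + 347 = 749.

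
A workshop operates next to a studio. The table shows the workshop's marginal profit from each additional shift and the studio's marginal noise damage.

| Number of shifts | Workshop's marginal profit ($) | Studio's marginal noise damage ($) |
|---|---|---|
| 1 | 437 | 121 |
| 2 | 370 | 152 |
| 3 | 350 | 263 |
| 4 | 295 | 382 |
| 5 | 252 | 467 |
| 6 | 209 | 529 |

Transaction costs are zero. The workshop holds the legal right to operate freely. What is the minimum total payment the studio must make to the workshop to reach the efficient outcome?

Left alone the workshop would choose level 6 (marginal profit stays positive).
Efficient level: k* = 3 (marginal profit ≥ marginal noise damage through 3).
The studio must at least cover the workshop's forgone profit from cutting 6→3: 295 + 252 + 209 = 756.

$756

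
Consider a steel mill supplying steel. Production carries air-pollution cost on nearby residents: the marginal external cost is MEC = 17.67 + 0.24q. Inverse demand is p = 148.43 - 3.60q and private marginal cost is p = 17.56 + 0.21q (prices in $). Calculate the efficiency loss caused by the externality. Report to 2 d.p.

DWL = $82.90

Market equilibrium (private): 17.56 + 0.21q = 148.43 - 3.60q → q_m = 34.3491.
Social marginal cost = private MC + MEC = 35.23 + 0.45q.
Set SMC = demand: 35.23 + 0.45q = 148.43 - 3.60q → q* = 27.9506.
The loss is the area between SMC and demand from q* to q_m; with linear curves that's a triangle of height MEC(q_m).
DWL = ½ × 6.3985 × 25.9138 = 82.9047.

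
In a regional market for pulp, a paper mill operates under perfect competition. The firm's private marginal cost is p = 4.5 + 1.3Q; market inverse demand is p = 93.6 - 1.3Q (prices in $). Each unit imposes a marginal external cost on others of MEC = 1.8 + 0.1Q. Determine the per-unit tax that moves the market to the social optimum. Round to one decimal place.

tax = $5.0 per unit

Social marginal cost = private MC + MEC = 6.3 + 1.4Q.
Set SMC = demand: 6.3 + 1.4Q = 93.6 - 1.3Q → Q* = 32.3333.
The Pigouvian tax equals MEC at Q*: 1.8 + 0.1×32.3333 = 5.0333.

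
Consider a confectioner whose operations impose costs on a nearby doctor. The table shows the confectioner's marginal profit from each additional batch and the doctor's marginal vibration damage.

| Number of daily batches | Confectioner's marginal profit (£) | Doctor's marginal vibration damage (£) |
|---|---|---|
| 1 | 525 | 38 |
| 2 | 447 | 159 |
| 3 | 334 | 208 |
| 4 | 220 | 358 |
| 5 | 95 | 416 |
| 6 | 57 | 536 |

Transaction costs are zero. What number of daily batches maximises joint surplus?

3

Bargaining reaches the level where marginal profit last exceeds marginal vibration damage.
That holds through level 3 (334 ≥ 208) but not at 4 (220 < 358).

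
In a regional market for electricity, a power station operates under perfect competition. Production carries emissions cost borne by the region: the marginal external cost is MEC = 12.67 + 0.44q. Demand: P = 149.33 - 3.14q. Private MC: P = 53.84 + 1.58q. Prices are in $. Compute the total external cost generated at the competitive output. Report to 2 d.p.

Market equilibrium (private): 53.84 + 1.58q = 149.33 - 3.14q → q_m = 20.2309.
Total external cost = ∫₀^{q_m} (12.67 + 0.44q) dq = 12.67×20.2309 + ½×0.44×20.2309² = 346.3692.

$346.37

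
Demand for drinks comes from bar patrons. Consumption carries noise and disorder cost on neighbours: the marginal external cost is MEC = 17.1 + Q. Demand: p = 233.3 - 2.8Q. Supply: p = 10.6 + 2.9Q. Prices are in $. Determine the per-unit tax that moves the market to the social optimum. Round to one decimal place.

tax = $47.8 per unit

Social marginal benefit = demand − MEC = 216.2 - 3.8Q.
Set SMB = MC: 216.2 - 3.8Q = 10.6 + 2.9Q → Q* = 30.6866.
The Pigouvian tax equals MEC at Q*: 17.1 + 1.0×30.6866 = 47.7866.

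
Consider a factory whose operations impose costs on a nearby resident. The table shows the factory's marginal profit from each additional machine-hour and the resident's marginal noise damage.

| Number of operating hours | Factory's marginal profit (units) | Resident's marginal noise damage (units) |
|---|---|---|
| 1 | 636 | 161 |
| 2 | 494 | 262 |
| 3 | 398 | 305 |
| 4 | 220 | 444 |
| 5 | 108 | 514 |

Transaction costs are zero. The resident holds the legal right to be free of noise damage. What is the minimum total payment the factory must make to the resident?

Efficient level: marginal profit ≥ marginal noise damage through level 3, so k* = 3.
With the resident holding the right, the factory must at least compensate total damage at k*: 161 + 262 + 305 = 728.

728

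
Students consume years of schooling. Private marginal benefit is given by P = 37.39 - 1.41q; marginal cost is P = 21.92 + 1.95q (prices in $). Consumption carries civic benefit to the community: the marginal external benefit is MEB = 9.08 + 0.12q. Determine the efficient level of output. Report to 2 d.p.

q* = 7.58

Social marginal benefit = demand + MEB = 46.47 - 1.29q.
Set SMB = MC: 46.47 - 1.29q = 21.92 + 1.95q → q* = 7.5772.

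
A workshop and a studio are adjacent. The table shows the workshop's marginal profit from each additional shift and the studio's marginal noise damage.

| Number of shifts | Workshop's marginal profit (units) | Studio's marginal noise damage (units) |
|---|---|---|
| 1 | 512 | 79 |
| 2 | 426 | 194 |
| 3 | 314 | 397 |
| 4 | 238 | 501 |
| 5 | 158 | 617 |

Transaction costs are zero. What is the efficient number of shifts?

2

Bargaining reaches the level where marginal profit last exceeds marginal noise damage.
That holds through level 2 (426 ≥ 194) but not at 3 (314 < 397).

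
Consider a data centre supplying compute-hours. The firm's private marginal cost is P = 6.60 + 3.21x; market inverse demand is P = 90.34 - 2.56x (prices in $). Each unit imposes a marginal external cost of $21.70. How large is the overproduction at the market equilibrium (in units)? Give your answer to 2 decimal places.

Market equilibrium (private): 6.60 + 3.21x = 90.34 - 2.56x → x_m = 14.5130.
Social marginal cost = private MC + MEC = 28.30 + 3.21x.
Set SMC = demand: 28.30 + 3.21x = 90.34 - 2.56x → x* = 10.7522.
Gap = |14.5130 − 10.7522| = 3.7608.

3.76 units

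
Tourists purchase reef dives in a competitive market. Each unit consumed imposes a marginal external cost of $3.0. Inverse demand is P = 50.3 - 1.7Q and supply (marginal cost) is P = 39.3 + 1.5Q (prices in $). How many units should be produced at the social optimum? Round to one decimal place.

Social marginal benefit = demand − MEC = 47.3 - 1.7Q.
Set SMB = MC: 47.3 - 1.7Q = 39.3 + 1.5Q → Q* = 2.5000.

Q* = 2.5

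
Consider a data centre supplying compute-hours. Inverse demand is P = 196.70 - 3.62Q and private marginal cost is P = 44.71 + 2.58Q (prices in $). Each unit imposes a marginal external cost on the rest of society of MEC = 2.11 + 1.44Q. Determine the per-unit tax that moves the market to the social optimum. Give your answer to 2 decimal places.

Social marginal cost = private MC + MEC = 46.82 + 4.02Q.
Set SMC = demand: 46.82 + 4.02Q = 196.70 - 3.62Q → Q* = 19.6178.
The Pigouvian tax equals MEC at Q*: 2.11 + 1.44×19.6178 = 30.3596.

tax = $30.36 per unit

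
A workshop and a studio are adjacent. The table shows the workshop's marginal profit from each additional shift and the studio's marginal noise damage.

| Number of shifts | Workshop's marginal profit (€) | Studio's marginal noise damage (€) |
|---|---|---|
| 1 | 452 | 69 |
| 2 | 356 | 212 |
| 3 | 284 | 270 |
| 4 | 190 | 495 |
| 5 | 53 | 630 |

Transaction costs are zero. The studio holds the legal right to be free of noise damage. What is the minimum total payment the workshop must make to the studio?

€551

Efficient level: marginal profit ≥ marginal noise damage through level 3, so k* = 3.
With the studio holding the right, the workshop must at least compensate total damage at k*: 69 + 212 + 270 = 551.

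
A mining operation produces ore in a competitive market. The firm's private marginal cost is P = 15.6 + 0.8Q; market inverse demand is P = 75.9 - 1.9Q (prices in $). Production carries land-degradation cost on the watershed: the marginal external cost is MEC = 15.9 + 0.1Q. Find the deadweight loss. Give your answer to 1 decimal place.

Market equilibrium (private): 15.6 + 0.8Q = 75.9 - 1.9Q → Q_m = 22.3333.
Social marginal cost = private MC + MEC = 31.5 + 0.9Q.
Set SMC = demand: 31.5 + 0.9Q = 75.9 - 1.9Q → Q* = 15.8571.
The loss is the area between SMC and demand from Q* to Q_m; with linear curves that's a triangle of height MEC(Q_m).
DWL = ½ × 6.4762 × 18.1333 = 58.7174.

DWL = $58.7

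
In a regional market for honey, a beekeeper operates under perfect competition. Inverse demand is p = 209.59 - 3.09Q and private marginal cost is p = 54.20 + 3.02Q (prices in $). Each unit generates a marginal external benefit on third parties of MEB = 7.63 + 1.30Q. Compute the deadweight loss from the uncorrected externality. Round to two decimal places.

DWL = $172.12

Market equilibrium (private): 54.20 + 3.02Q = 209.59 - 3.09Q → Q_m = 25.4321.
Social marginal cost = private MC − MEB = 46.57 + 1.72Q.
Set SMC = demand: 46.57 + 1.72Q = 209.59 - 3.09Q → Q* = 33.8919.
Between Q* and Q_m the wedge demand − SMC runs linearly from 0 to MEB(Q_m), so the loss is a triangle.
DWL = ½ × 8.4598 × 40.6917 = 172.1218.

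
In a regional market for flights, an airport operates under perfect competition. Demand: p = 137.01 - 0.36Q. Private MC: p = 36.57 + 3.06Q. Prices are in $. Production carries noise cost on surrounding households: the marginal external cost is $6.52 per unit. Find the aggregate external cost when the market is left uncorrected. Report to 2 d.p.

Market equilibrium (private): 36.57 + 3.06Q = 137.01 - 0.36Q → Q_m = 29.3684.
Total external cost = MEC × Q_m = 6.52 × 29.3684 = 191.4820.

$191.48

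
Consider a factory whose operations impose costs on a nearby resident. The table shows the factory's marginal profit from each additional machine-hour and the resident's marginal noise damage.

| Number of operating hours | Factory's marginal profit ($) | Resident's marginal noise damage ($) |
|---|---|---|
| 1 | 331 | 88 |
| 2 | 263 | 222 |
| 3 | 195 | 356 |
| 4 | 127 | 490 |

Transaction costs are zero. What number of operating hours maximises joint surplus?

2

Bargaining reaches the level where marginal profit last exceeds marginal noise damage.
That holds through level 2 (263 ≥ 222) but not at 3 (195 < 356).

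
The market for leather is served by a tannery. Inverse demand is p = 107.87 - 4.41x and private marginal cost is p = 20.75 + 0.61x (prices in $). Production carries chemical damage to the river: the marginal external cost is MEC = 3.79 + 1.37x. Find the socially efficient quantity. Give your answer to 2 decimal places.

Social marginal cost = private MC + MEC = 24.54 + 1.98x.
Set SMC = demand: 24.54 + 1.98x = 107.87 - 4.41x → x* = 13.0407.

x* = 13.04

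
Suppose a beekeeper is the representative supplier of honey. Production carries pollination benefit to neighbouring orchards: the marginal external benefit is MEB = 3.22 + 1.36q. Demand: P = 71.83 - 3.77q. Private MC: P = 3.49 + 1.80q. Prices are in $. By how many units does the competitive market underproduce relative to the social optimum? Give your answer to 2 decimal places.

Market equilibrium (private): 3.49 + 1.80q = 71.83 - 3.77q → q_m = 12.2693.
Social marginal cost = private MC − MEB = 0.27 + 0.44q.
Set SMC = demand: 0.27 + 0.44q = 71.83 - 3.77q → q* = 16.9976.
Gap = |12.2693 − 16.9976| = 4.7283.

4.73 units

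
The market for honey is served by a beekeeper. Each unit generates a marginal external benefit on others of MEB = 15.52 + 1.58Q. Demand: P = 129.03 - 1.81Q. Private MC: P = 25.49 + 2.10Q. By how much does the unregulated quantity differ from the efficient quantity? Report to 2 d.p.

Market equilibrium (private): 25.49 + 2.10Q = 129.03 - 1.81Q → Q_m = 26.4808.
Social marginal cost = private MC − MEB = 9.97 + 0.52Q.
Set SMC = demand: 9.97 + 0.52Q = 129.03 - 1.81Q → Q* = 51.0987.
Gap = |26.4808 − 51.0987| = 24.6179.

24.62 units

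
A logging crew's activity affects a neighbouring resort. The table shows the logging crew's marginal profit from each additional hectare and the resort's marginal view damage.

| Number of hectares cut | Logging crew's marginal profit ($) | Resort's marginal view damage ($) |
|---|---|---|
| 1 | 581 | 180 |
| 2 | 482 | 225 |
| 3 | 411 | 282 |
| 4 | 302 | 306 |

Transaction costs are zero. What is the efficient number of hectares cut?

Bargaining reaches the level where marginal profit last exceeds marginal view damage.
That holds through level 3 (411 ≥ 282) but not at 4 (302 < 306).

3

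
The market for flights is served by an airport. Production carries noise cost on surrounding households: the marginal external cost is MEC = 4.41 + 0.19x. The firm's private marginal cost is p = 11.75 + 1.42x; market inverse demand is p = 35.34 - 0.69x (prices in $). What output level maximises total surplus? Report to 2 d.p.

Social marginal cost = private MC + MEC = 16.16 + 1.61x.
Set SMC = demand: 16.16 + 1.61x = 35.34 - 0.69x → x* = 8.3391.

x* = 8.34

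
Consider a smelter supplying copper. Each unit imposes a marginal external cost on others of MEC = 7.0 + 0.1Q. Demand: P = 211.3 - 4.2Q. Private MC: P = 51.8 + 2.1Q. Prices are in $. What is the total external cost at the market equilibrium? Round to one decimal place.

Market equilibrium (private): 51.8 + 2.1Q = 211.3 - 4.2Q → Q_m = 25.3175.
Total external cost = ∫₀^{Q_m} (7.0 + 0.1Q) dQ = 7.0×25.3175 + ½×0.1×25.3175² = 209.2713.

$209.3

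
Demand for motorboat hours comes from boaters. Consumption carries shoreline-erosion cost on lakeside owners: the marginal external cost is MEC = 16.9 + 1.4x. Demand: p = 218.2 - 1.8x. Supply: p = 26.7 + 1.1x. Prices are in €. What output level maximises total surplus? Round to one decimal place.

x* = 40.6

Social marginal benefit = demand − MEC = 201.3 - 3.2x.
Set SMB = MC: 201.3 - 3.2x = 26.7 + 1.1x → x* = 40.6047.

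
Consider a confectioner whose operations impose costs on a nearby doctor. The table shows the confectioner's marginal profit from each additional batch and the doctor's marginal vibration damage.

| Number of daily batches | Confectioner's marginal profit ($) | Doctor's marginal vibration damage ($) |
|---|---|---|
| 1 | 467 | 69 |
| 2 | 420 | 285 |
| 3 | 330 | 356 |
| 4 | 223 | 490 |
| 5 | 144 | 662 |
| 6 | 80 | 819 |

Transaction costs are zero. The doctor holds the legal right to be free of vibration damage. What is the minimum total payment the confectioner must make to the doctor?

Efficient level: marginal profit ≥ marginal vibration damage through level 2, so k* = 2.
With the doctor holding the right, the confectioner must at least compensate total damage at k*: 69 + 285 = 354.

$354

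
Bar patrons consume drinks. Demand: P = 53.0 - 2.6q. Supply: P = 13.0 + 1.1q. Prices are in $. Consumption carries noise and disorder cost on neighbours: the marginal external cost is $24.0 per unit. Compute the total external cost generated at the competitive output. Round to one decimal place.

$259.5

Market equilibrium (private): 13.0 + 1.1q = 53.0 - 2.6q → q_m = 10.8108.
Total external cost = MEC × q_m = 24.0 × 10.8108 = 259.4592.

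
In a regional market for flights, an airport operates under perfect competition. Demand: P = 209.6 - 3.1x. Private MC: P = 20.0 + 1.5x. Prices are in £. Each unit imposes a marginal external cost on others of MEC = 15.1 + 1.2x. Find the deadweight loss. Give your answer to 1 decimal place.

Market equilibrium (private): 20.0 + 1.5x = 209.6 - 3.1x → x_m = 41.2174.
Social marginal cost = private MC + MEC = 35.1 + 2.7x.
Set SMC = demand: 35.1 + 2.7x = 209.6 - 3.1x → x* = 30.0862.
Height of the DWL triangle at x_m is SMC(x_m) − demand(x_m) = MEC(x_m) = 64.5609.
DWL = ½ × 11.1312 × 64.5609 = 359.3201.

DWL = £359.3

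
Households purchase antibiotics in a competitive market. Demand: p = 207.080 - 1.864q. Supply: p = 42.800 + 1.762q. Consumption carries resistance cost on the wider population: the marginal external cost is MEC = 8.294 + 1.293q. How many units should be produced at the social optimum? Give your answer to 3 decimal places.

q* = 31.711

Social marginal benefit = demand − MEC = 198.786 - 3.157q.
Set SMB = MC: 198.786 - 3.157q = 42.800 + 1.762q → q* = 31.7109.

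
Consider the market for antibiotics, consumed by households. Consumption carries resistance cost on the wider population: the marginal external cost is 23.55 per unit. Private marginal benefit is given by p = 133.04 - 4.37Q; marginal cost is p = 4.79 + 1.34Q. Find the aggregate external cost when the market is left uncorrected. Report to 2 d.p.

528.95

Market equilibrium (private): 4.79 + 1.34Q = 133.04 - 4.37Q → Q_m = 22.4606.
Total external cost = MEC × Q_m = 23.55 × 22.4606 = 528.9471.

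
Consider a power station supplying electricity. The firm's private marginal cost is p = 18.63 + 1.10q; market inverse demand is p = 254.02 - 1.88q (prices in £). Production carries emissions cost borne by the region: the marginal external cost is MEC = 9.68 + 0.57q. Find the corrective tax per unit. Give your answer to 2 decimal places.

Social marginal cost = private MC + MEC = 28.31 + 1.67q.
Set SMC = demand: 28.31 + 1.67q = 254.02 - 1.88q → q* = 63.5803.
The Pigouvian tax equals MEC at q*: 9.68 + 0.57×63.5803 = 45.9208.

tax = £45.92 per unit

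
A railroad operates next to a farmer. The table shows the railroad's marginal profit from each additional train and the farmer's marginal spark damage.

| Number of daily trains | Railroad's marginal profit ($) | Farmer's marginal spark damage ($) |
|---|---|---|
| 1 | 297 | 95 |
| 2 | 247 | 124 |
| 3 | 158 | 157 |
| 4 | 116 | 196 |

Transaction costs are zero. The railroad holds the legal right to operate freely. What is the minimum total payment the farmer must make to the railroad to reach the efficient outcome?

$116

Left alone the railroad would choose level 4 (marginal profit stays positive).
Efficient level: k* = 3 (marginal profit ≥ marginal spark damage through 3).
The farmer must at least cover the railroad's forgone profit from cutting 4→3: 116 = 116.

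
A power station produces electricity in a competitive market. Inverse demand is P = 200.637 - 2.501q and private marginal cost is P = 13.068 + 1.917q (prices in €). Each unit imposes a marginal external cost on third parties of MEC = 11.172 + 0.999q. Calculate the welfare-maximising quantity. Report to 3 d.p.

q* = 32.564

Social marginal cost = private MC + MEC = 24.240 + 2.916q.
Set SMC = demand: 24.240 + 2.916q = 200.637 - 2.501q → q* = 32.5636.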